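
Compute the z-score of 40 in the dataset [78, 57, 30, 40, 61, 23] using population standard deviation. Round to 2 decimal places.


Mean = (78 + 57 + 30 + 40 + 61 + 23) / 6 = 48.1667
Variance = sum((x_i - mean)^2) / n = 360.4722
Std = sqrt(360.4722) = 18.9861
Z = (x - mean) / std
= (40 - 48.1667) / 18.9861
= -8.1667 / 18.9861
= -0.43

-0.43


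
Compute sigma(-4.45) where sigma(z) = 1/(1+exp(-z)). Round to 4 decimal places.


sigmoid(z) = 1 / (1 + exp(-z))
exp(-(-4.45)) = exp(4.45) = 85.6269
1 + 85.6269 = 86.6269
1 / 86.6269 = 0.0115

0.0115


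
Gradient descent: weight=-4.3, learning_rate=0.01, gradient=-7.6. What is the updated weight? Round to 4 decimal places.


w_new = w_old - lr * gradient
= -4.3 - 0.01 * -7.6
= -4.3 - (-0.076)
= -4.2240

-4.2240


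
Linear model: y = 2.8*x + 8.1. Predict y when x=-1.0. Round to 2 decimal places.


y = 2.8 * -1.0 + (8.1)
= -2.8 + (8.1)
= 5.30

5.30


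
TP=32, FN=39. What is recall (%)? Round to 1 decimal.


Recall = TP / (TP + FN) * 100
= 32 / (32 + 39)
= 32 / 71
= 0.4507
= 45.1%

45.1


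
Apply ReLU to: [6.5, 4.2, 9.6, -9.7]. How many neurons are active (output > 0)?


ReLU(x) = max(0, x) for each element:
ReLU(6.5) = 6.5
ReLU(4.2) = 4.2
ReLU(9.6) = 9.6
ReLU(-9.7) = 0
Active neurons (>0): 3

3


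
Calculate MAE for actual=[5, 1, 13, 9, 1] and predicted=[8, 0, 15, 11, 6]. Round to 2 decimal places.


Absolute errors: [3, 1, 2, 2, 5]
Sum of absolute errors = 13
MAE = 13 / 5 = 2.60

2.60


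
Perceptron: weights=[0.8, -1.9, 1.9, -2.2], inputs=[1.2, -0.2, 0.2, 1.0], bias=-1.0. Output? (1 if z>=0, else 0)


z = w . x + b
= 0.8*1.2 + -1.9*-0.2 + 1.9*0.2 + -2.2*1.0 + -1.0
= 0.96 + 0.38 + 0.38 + -2.2 + -1.0
= -0.48 + -1.0
= -1.48
Since z = -1.48 < 0, output = 0

0


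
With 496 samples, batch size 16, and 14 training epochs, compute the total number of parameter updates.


Iterations per epoch = 496 / 16 = 31
Total updates = iterations_per_epoch * epochs
= 31 * 14
= 434

434


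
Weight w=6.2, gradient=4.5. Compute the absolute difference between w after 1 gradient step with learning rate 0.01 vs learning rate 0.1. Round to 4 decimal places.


With lr=0.01: w_new = 6.2 - 0.01 * 4.5 = 6.155
With lr=0.1: w_new = 6.2 - 0.1 * 4.5 = 5.75
Absolute difference = |6.155 - 5.75|
= 0.4050

0.4050


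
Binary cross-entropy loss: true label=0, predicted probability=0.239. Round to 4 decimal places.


For y=0: Loss = -log(1-p)
= -log(1 - 0.239)
= -log(0.761)
= -(-0.2731)
= 0.2731

0.2731


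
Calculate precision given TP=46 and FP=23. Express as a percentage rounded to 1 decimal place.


Precision = TP / (TP + FP) * 100
= 46 / (46 + 23)
= 46 / 69
= 0.6667
= 66.7%

66.7


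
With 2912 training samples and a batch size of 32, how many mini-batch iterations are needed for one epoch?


Iterations per epoch = dataset_size / batch_size
= 2912 / 32
= 91

91


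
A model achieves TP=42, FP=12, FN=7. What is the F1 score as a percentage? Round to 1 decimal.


Precision = TP / (TP + FP) = 42 / 54 = 0.7778
Recall = TP / (TP + FN) = 42 / 49 = 0.8571
F1 = 2 * P * R / (P + R)
= 2 * 0.7778 * 0.8571 / (0.7778 + 0.8571)
= 1.3333 / 1.6349
= 0.8155
As percentage: 81.6%

81.6


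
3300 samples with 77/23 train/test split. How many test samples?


Train samples = 3300 * 77% = 2541
Test samples = 3300 - 2541
= 759

759


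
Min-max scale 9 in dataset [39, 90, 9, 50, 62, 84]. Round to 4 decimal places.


Min = 9, Max = 90
Range = 90 - 9 = 81
Scaled = (x - min) / (max - min)
= (9 - 9) / 81
= 0 / 81
= 0.0000

0.0000


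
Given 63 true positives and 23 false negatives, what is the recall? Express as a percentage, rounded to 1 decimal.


Recall = TP / (TP + FN) * 100
= 63 / (63 + 23)
= 63 / 86
= 0.7326
= 73.3%

73.3


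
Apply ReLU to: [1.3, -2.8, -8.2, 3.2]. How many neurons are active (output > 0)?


ReLU(x) = max(0, x) for each element:
ReLU(1.3) = 1.3
ReLU(-2.8) = 0
ReLU(-8.2) = 0
ReLU(3.2) = 3.2
Active neurons (>0): 2

2


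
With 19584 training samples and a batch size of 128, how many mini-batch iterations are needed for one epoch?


Iterations per epoch = dataset_size / batch_size
= 19584 / 128
= 153

153


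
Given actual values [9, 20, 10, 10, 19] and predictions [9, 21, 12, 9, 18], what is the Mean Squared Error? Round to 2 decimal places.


Differences: [0, -1, -2, 1, 1]
Squared errors: [0, 1, 4, 1, 1]
Sum of squared errors = 7
MSE = 7 / 5 = 1.40

1.40


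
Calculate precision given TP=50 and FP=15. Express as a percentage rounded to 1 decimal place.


Precision = TP / (TP + FP) * 100
= 50 / (50 + 15)
= 50 / 65
= 0.7692
= 76.9%

76.9


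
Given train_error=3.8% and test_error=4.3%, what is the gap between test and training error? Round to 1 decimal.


Generalization gap = test_error - train_error
= 4.3 - 3.8
= 0.5%
A small gap suggests good generalization.

0.5


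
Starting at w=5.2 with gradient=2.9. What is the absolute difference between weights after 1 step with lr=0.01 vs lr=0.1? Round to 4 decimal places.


With lr=0.01: w_new = 5.2 - 0.01 * 2.9 = 5.171
With lr=0.1: w_new = 5.2 - 0.1 * 2.9 = 4.91
Absolute difference = |5.171 - 4.91|
= 0.2610

0.2610


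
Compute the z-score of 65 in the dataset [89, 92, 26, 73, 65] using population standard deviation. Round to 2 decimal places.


Mean = (89 + 92 + 26 + 73 + 65) / 5 = 69.0
Variance = sum((x_i - mean)^2) / n = 562.0
Std = sqrt(562.0) = 23.7065
Z = (x - mean) / std
= (65 - 69.0) / 23.7065
= -4.0 / 23.7065
= -0.17

-0.17


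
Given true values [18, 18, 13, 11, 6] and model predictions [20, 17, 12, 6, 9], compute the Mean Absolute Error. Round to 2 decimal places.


Absolute errors: [2, 1, 1, 5, 3]
Sum of absolute errors = 12
MAE = 12 / 5 = 2.40

2.40


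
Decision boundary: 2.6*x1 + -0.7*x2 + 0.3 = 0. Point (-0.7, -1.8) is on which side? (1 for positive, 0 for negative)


Compute 2.6 * -0.7 + -0.7 * -1.8 + 0.3
= -1.82 + 1.26 + 0.3
= -0.26
Since -0.26 < 0, the point is on the negative side.

0


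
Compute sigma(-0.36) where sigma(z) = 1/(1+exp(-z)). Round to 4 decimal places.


sigmoid(z) = 1 / (1 + exp(-z))
exp(-(-0.36)) = exp(0.36) = 1.4333
1 + 1.4333 = 2.4333
1 / 2.4333 = 0.4110

0.4110


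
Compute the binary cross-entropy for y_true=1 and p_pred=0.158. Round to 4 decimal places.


For y=1: Loss = -log(p)
= -log(0.158)
= -(-1.8452)
= 1.8452

1.8452


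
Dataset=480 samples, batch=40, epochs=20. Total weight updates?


Iterations per epoch = 480 / 40 = 12
Total updates = iterations_per_epoch * epochs
= 12 * 20
= 240

240


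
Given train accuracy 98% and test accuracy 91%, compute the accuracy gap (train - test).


Gap = train_accuracy - test_accuracy
= 98 - 91
= 7%
This moderate gap may indicate mild overfitting.

7


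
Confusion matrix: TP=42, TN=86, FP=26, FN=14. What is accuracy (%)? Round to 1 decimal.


Accuracy = (TP + TN) / (TP + TN + FP + FN) * 100
= (42 + 86) / (42 + 86 + 26 + 14)
= 128 / 168
= 0.7619
= 76.2%

76.2


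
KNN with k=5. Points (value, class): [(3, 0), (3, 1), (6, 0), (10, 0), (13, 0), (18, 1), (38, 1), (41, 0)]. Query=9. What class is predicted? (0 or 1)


Distances from query 9:
Point 10 (class 0): distance = 1
Point 6 (class 0): distance = 3
Point 13 (class 0): distance = 4
Point 3 (class 0): distance = 6
Point 3 (class 1): distance = 6
K=5 nearest neighbors: classes = [0, 0, 0, 0, 1]
Votes for class 1: 1 / 5
Majority vote => class 0

0


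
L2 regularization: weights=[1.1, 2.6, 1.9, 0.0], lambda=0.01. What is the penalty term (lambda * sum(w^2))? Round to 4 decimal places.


Squaring each weight:
1.1^2 = 1.21
2.6^2 = 6.76
1.9^2 = 3.61
0.0^2 = 0.0
Sum of squares = 11.58
Penalty = 0.01 * 11.58 = 0.1158

0.1158


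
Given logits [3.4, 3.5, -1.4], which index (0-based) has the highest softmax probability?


Softmax is a monotonic transformation, so it preserves the argmax.
We need to find the index of the maximum logit.
Index 0: 3.4
Index 1: 3.5
Index 2: -1.4
Maximum logit = 3.5 at index 1

1


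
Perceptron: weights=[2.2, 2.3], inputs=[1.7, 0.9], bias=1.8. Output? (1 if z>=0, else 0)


z = w . x + b
= 2.2*1.7 + 2.3*0.9 + 1.8
= 3.74 + 2.07 + 1.8
= 5.81 + 1.8
= 7.61
Since z = 7.61 >= 0, output = 1

1


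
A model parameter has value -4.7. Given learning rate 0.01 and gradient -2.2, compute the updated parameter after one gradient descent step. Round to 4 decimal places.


w_new = w_old - lr * gradient
= -4.7 - 0.01 * -2.2
= -4.7 - (-0.022)
= -4.6780

-4.6780


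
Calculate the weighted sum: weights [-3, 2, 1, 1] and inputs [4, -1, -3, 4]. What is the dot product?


Element-wise products:
-3 * 4 = -12
2 * -1 = -2
1 * -3 = -3
1 * 4 = 4
Sum = -12 + -2 + -3 + 4
= -13

-13


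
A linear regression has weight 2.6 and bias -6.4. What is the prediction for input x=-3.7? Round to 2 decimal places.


y = 2.6 * -3.7 + (-6.4)
= -9.62 + (-6.4)
= -16.02

-16.02


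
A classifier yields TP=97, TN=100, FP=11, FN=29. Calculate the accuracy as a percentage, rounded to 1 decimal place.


Accuracy = (TP + TN) / (TP + TN + FP + FN) * 100
= (97 + 100) / (97 + 100 + 11 + 29)
= 197 / 237
= 0.8312
= 83.1%

83.1


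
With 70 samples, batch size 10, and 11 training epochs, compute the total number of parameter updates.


Iterations per epoch = 70 / 10 = 7
Total updates = iterations_per_epoch * epochs
= 7 * 11
= 77

77


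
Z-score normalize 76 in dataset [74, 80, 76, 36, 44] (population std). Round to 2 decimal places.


Mean = (74 + 80 + 76 + 36 + 44) / 5 = 62.0
Variance = sum((x_i - mean)^2) / n = 332.8
Std = sqrt(332.8) = 18.2428
Z = (x - mean) / std
= (76 - 62.0) / 18.2428
= 14.0 / 18.2428
= 0.77

0.77


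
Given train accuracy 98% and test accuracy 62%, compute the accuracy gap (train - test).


Gap = train_accuracy - test_accuracy
= 98 - 62
= 36%
This large gap strongly indicates overfitting.

36


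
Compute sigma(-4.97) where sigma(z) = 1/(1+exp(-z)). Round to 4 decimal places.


sigmoid(z) = 1 / (1 + exp(-z))
exp(-(-4.97)) = exp(4.97) = 144.0269
1 + 144.0269 = 145.0269
1 / 145.0269 = 0.0069

0.0069


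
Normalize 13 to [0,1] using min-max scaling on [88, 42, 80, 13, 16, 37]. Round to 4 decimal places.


Min = 13, Max = 88
Range = 88 - 13 = 75
Scaled = (x - min) / (max - min)
= (13 - 13) / 75
= 0 / 75
= 0.0000

0.0000


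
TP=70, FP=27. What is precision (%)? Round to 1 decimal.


Precision = TP / (TP + FP) * 100
= 70 / (70 + 27)
= 70 / 97
= 0.7216
= 72.2%

72.2


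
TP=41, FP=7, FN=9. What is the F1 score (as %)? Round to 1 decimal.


Precision = TP / (TP + FP) = 41 / 48 = 0.8542
Recall = TP / (TP + FN) = 41 / 50 = 0.82
F1 = 2 * P * R / (P + R)
= 2 * 0.8542 * 0.82 / (0.8542 + 0.82)
= 1.4008 / 1.6742
= 0.8367
As percentage: 83.7%

83.7


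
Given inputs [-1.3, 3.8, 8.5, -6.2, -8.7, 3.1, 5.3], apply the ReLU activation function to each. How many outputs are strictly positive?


ReLU(x) = max(0, x) for each element:
ReLU(-1.3) = 0
ReLU(3.8) = 3.8
ReLU(8.5) = 8.5
ReLU(-6.2) = 0
ReLU(-8.7) = 0
ReLU(3.1) = 3.1
ReLU(5.3) = 5.3
Active neurons (>0): 4

4


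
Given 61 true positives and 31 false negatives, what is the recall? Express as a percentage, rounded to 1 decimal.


Recall = TP / (TP + FN) * 100
= 61 / (61 + 31)
= 61 / 92
= 0.663
= 66.3%

66.3


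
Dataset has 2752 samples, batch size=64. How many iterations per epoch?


Iterations per epoch = dataset_size / batch_size
= 2752 / 64
= 43

43


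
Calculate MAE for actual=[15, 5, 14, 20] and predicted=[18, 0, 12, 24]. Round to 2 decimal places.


Absolute errors: [3, 5, 2, 4]
Sum of absolute errors = 14
MAE = 14 / 4 = 3.50

3.50


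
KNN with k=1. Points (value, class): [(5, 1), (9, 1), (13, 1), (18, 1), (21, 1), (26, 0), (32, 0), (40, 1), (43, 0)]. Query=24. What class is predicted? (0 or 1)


Distances from query 24:
Point 26 (class 0): distance = 2
K=1 nearest neighbors: classes = [0]
Votes for class 1: 0 / 1
Majority vote => class 0

0


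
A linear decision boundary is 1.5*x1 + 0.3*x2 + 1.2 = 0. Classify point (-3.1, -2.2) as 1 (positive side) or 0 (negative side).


Compute 1.5 * -3.1 + 0.3 * -2.2 + 1.2
= -4.65 + -0.66 + 1.2
= -4.11
Since -4.11 < 0, the point is on the negative side.

0


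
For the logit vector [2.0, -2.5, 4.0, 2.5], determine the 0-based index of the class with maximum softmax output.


Softmax is a monotonic transformation, so it preserves the argmax.
We need to find the index of the maximum logit.
Index 0: 2.0
Index 1: -2.5
Index 2: 4.0
Index 3: 2.5
Maximum logit = 4.0 at index 2

2


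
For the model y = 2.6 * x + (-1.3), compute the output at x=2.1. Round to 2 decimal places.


y = 2.6 * 2.1 + (-1.3)
= 5.46 + (-1.3)
= 4.16

4.16


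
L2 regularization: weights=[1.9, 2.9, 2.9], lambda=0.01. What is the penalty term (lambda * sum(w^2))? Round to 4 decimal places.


Squaring each weight:
1.9^2 = 3.61
2.9^2 = 8.41
2.9^2 = 8.41
Sum of squares = 20.43
Penalty = 0.01 * 20.43 = 0.2043

0.2043


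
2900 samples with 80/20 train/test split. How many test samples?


Train samples = 2900 * 80% = 2320
Test samples = 2900 - 2320
= 580

580


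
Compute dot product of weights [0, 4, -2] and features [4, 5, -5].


Element-wise products:
0 * 4 = 0
4 * 5 = 20
-2 * -5 = 10
Sum = 0 + 20 + 10
= 30

30


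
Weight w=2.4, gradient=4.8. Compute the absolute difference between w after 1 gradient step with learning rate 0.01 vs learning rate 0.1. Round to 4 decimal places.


With lr=0.01: w_new = 2.4 - 0.01 * 4.8 = 2.352
With lr=0.1: w_new = 2.4 - 0.1 * 4.8 = 1.92
Absolute difference = |2.352 - 1.92|
= 0.4320

0.4320


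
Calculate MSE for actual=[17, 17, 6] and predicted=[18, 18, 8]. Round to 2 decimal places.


Differences: [-1, -1, -2]
Squared errors: [1, 1, 4]
Sum of squared errors = 6
MSE = 6 / 3 = 2.00

2.00


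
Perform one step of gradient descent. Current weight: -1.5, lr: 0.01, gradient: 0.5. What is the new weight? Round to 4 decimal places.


w_new = w_old - lr * gradient
= -1.5 - 0.01 * 0.5
= -1.5 - (0.005)
= -1.5050

-1.5050


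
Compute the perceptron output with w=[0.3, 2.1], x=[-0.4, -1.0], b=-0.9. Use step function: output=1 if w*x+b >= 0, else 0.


z = w . x + b
= 0.3*-0.4 + 2.1*-1.0 + -0.9
= -0.12 + -2.1 + -0.9
= -2.22 + -0.9
= -3.12
Since z = -3.12 < 0, output = 0

0


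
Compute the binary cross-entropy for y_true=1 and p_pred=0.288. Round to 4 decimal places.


For y=1: Loss = -log(p)
= -log(0.288)
= -(-1.2448)
= 1.2448

1.2448


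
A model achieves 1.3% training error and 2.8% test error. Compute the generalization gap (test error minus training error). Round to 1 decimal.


Generalization gap = test_error - train_error
= 2.8 - 1.3
= 1.5%
A small gap suggests good generalization.

1.5


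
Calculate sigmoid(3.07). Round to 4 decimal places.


sigmoid(z) = 1 / (1 + exp(-z))
exp(-(3.07)) = exp(-3.07) = 0.0464
1 + 0.0464 = 1.0464
1 / 1.0464 = 0.9556

0.9556


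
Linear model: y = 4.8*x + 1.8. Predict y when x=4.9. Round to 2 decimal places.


y = 4.8 * 4.9 + (1.8)
= 23.52 + (1.8)
= 25.32

25.32


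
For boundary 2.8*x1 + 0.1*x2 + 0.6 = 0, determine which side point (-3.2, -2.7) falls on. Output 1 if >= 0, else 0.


Compute 2.8 * -3.2 + 0.1 * -2.7 + 0.6
= -8.96 + -0.27 + 0.6
= -8.63
Since -8.63 < 0, the point is on the negative side.

0


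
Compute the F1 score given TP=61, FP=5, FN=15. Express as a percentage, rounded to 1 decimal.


Precision = TP / (TP + FP) = 61 / 66 = 0.9242
Recall = TP / (TP + FN) = 61 / 76 = 0.8026
F1 = 2 * P * R / (P + R)
= 2 * 0.9242 * 0.8026 / (0.9242 + 0.8026)
= 1.4837 / 1.7269
= 0.8592
As percentage: 85.9%

85.9


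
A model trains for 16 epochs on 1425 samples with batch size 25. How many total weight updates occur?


Iterations per epoch = 1425 / 25 = 57
Total updates = iterations_per_epoch * epochs
= 57 * 16
= 912

912


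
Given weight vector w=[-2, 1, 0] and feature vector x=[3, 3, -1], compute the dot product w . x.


Element-wise products:
-2 * 3 = -6
1 * 3 = 3
0 * -1 = 0
Sum = -6 + 3 + 0
= -3

-3


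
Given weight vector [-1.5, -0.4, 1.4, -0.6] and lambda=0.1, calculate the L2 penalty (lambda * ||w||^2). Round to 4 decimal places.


Squaring each weight:
(-1.5)^2 = 2.25
(-0.4)^2 = 0.16
1.4^2 = 1.96
(-0.6)^2 = 0.36
Sum of squares = 4.73
Penalty = 0.1 * 4.73 = 0.4730

0.4730


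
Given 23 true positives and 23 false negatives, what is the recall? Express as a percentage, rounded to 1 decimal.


Recall = TP / (TP + FN) * 100
= 23 / (23 + 23)
= 23 / 46
= 0.5
= 50.0%

50.0


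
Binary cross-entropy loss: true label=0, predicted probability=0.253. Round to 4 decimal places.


For y=0: Loss = -log(1-p)
= -log(1 - 0.253)
= -log(0.747)
= -(-0.2917)
= 0.2917

0.2917


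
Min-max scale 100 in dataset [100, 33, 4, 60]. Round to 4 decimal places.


Min = 4, Max = 100
Range = 100 - 4 = 96
Scaled = (x - min) / (max - min)
= (100 - 4) / 96
= 96 / 96
= 1.0000

1.0000


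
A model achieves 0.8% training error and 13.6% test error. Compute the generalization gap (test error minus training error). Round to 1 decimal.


Generalization gap = test_error - train_error
= 13.6 - 0.8
= 12.8%
A large gap suggests overfitting.

12.8


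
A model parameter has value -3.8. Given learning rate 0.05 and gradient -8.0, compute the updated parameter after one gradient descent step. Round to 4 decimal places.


w_new = w_old - lr * gradient
= -3.8 - 0.05 * -8.0
= -3.8 - (-0.4)
= -3.4000

-3.4000


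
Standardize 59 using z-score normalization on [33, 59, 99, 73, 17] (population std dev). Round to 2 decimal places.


Mean = (33 + 59 + 99 + 73 + 17) / 5 = 56.2
Variance = sum((x_i - mean)^2) / n = 839.36
Std = sqrt(839.36) = 28.9717
Z = (x - mean) / std
= (59 - 56.2) / 28.9717
= 2.8 / 28.9717
= 0.10

0.10


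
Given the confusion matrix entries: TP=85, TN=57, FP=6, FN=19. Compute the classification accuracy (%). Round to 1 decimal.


Accuracy = (TP + TN) / (TP + TN + FP + FN) * 100
= (85 + 57) / (85 + 57 + 6 + 19)
= 142 / 167
= 0.8503
= 85.0%

85.0


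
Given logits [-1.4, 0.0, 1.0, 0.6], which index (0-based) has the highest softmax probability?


Softmax is a monotonic transformation, so it preserves the argmax.
We need to find the index of the maximum logit.
Index 0: -1.4
Index 1: 0.0
Index 2: 1.0
Index 3: 0.6
Maximum logit = 1.0 at index 2

2


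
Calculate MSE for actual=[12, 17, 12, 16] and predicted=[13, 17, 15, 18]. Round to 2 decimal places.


Differences: [-1, 0, -3, -2]
Squared errors: [1, 0, 9, 4]
Sum of squared errors = 14
MSE = 14 / 4 = 3.50

3.50


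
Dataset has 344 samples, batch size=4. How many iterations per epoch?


Iterations per epoch = dataset_size / batch_size
= 344 / 4
= 86

86


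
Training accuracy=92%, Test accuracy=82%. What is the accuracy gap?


Gap = train_accuracy - test_accuracy
= 92 - 82
= 10%
This moderate gap may indicate mild overfitting.

10


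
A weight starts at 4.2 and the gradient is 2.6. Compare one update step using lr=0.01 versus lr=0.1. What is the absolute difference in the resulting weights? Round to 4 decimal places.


With lr=0.01: w_new = 4.2 - 0.01 * 2.6 = 4.174
With lr=0.1: w_new = 4.2 - 0.1 * 2.6 = 3.94
Absolute difference = |4.174 - 3.94|
= 0.2340

0.2340


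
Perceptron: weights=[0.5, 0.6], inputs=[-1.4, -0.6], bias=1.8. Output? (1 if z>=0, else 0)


z = w . x + b
= 0.5*-1.4 + 0.6*-0.6 + 1.8
= -0.7 + -0.36 + 1.8
= -1.06 + 1.8
= 0.74
Since z = 0.74 >= 0, output = 1

1


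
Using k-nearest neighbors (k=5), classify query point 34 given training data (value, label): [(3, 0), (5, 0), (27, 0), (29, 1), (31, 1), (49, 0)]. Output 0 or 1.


Distances from query 34:
Point 31 (class 1): distance = 3
Point 29 (class 1): distance = 5
Point 27 (class 0): distance = 7
Point 49 (class 0): distance = 15
Point 5 (class 0): distance = 29
K=5 nearest neighbors: classes = [1, 1, 0, 0, 0]
Votes for class 1: 2 / 5
Majority vote => class 0

0


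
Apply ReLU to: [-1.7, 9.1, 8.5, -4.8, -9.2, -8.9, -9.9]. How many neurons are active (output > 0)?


ReLU(x) = max(0, x) for each element:
ReLU(-1.7) = 0
ReLU(9.1) = 9.1
ReLU(8.5) = 8.5
ReLU(-4.8) = 0
ReLU(-9.2) = 0
ReLU(-8.9) = 0
ReLU(-9.9) = 0
Active neurons (>0): 2

2


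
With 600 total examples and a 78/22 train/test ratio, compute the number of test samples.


Train samples = 600 * 78% = 468
Test samples = 600 - 468
= 132

132


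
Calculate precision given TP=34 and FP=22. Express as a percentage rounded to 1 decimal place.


Precision = TP / (TP + FP) * 100
= 34 / (34 + 22)
= 34 / 56
= 0.6071
= 60.7%

60.7


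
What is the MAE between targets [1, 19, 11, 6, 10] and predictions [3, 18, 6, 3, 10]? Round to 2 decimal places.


Absolute errors: [2, 1, 5, 3, 0]
Sum of absolute errors = 11
MAE = 11 / 5 = 2.20

2.20


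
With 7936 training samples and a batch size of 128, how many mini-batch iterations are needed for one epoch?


Iterations per epoch = dataset_size / batch_size
= 7936 / 128
= 62

62


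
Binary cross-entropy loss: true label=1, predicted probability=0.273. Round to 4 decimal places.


For y=1: Loss = -log(p)
= -log(0.273)
= -(-1.2983)
= 1.2983

1.2983


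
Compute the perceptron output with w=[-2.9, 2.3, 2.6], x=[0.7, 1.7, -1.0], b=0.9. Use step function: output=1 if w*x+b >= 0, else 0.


z = w . x + b
= -2.9*0.7 + 2.3*1.7 + 2.6*-1.0 + 0.9
= -2.03 + 3.91 + -2.6 + 0.9
= -0.72 + 0.9
= 0.18
Since z = 0.18 >= 0, output = 1

1


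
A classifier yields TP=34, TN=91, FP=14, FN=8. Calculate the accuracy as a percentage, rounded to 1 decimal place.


Accuracy = (TP + TN) / (TP + TN + FP + FN) * 100
= (34 + 91) / (34 + 91 + 14 + 8)
= 125 / 147
= 0.8503
= 85.0%

85.0


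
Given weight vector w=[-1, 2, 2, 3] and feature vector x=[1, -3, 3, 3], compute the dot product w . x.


Element-wise products:
-1 * 1 = -1
2 * -3 = -6
2 * 3 = 6
3 * 3 = 9
Sum = -1 + -6 + 6 + 9
= 8

8


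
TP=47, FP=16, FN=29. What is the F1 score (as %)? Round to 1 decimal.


Precision = TP / (TP + FP) = 47 / 63 = 0.746
Recall = TP / (TP + FN) = 47 / 76 = 0.6184
F1 = 2 * P * R / (P + R)
= 2 * 0.746 * 0.6184 / (0.746 + 0.6184)
= 0.9227 / 1.3645
= 0.6763
As percentage: 67.6%

67.6


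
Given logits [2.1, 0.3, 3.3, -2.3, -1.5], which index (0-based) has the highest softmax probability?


Softmax is a monotonic transformation, so it preserves the argmax.
We need to find the index of the maximum logit.
Index 0: 2.1
Index 1: 0.3
Index 2: 3.3
Index 3: -2.3
Index 4: -1.5
Maximum logit = 3.3 at index 2

2


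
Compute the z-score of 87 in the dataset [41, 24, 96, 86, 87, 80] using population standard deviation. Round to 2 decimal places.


Mean = (41 + 24 + 96 + 86 + 87 + 80) / 6 = 69.0
Variance = sum((x_i - mean)^2) / n = 712.0
Std = sqrt(712.0) = 26.6833
Z = (x - mean) / std
= (87 - 69.0) / 26.6833
= 18.0 / 26.6833
= 0.67

0.67


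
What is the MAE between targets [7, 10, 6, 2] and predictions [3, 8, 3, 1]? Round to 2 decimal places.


Absolute errors: [4, 2, 3, 1]
Sum of absolute errors = 10
MAE = 10 / 4 = 2.50

2.50


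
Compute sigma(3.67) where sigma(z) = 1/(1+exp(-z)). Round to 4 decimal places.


sigmoid(z) = 1 / (1 + exp(-z))
exp(-(3.67)) = exp(-3.67) = 0.0255
1 + 0.0255 = 1.0255
1 / 1.0255 = 0.9752

0.9752


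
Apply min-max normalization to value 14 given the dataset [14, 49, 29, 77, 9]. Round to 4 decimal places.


Min = 9, Max = 77
Range = 77 - 9 = 68
Scaled = (x - min) / (max - min)
= (14 - 9) / 68
= 5 / 68
= 0.0735

0.0735


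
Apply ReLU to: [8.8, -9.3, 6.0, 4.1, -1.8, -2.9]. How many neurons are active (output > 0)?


ReLU(x) = max(0, x) for each element:
ReLU(8.8) = 8.8
ReLU(-9.3) = 0
ReLU(6.0) = 6.0
ReLU(4.1) = 4.1
ReLU(-1.8) = 0
ReLU(-2.9) = 0
Active neurons (>0): 3

3


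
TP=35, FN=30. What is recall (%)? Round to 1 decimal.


Recall = TP / (TP + FN) * 100
= 35 / (35 + 30)
= 35 / 65
= 0.5385
= 53.8%

53.8


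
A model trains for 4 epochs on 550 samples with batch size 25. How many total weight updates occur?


Iterations per epoch = 550 / 25 = 22
Total updates = iterations_per_epoch * epochs
= 22 * 4
= 88

88


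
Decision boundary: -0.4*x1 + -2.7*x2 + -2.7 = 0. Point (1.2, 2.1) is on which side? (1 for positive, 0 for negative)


Compute -0.4 * 1.2 + -2.7 * 2.1 + -2.7
= -0.48 + -5.67 + -2.7
= -8.85
Since -8.85 < 0, the point is on the negative side.

0


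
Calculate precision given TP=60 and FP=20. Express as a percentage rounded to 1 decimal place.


Precision = TP / (TP + FP) * 100
= 60 / (60 + 20)
= 60 / 80
= 0.75
= 75.0%

75.0


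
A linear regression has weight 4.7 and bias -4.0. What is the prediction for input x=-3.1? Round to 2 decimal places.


y = 4.7 * -3.1 + (-4.0)
= -14.57 + (-4.0)
= -18.57

-18.57


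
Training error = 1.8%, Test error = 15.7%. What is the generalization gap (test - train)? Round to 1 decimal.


Generalization gap = test_error - train_error
= 15.7 - 1.8
= 13.9%
A large gap suggests overfitting.

13.9


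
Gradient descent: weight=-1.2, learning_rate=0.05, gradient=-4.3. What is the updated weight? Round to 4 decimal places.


w_new = w_old - lr * gradient
= -1.2 - 0.05 * -4.3
= -1.2 - (-0.215)
= -0.9850

-0.9850


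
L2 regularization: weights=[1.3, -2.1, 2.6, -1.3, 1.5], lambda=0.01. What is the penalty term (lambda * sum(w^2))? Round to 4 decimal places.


Squaring each weight:
1.3^2 = 1.69
(-2.1)^2 = 4.41
2.6^2 = 6.76
(-1.3)^2 = 1.69
1.5^2 = 2.25
Sum of squares = 16.8
Penalty = 0.01 * 16.8 = 0.1680

0.1680


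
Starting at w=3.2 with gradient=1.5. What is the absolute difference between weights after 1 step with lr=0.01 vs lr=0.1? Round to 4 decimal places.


With lr=0.01: w_new = 3.2 - 0.01 * 1.5 = 3.185
With lr=0.1: w_new = 3.2 - 0.1 * 1.5 = 3.05
Absolute difference = |3.185 - 3.05|
= 0.1350

0.1350


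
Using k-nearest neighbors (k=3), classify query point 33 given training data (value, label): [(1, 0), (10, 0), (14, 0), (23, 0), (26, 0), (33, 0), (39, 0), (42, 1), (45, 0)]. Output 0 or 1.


Distances from query 33:
Point 33 (class 0): distance = 0
Point 39 (class 0): distance = 6
Point 26 (class 0): distance = 7
K=3 nearest neighbors: classes = [0, 0, 0]
Votes for class 1: 0 / 3
Majority vote => class 0

0


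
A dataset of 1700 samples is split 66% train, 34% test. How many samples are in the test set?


Train samples = 1700 * 66% = 1122
Test samples = 1700 - 1122
= 578

578


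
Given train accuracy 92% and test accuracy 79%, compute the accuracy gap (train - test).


Gap = train_accuracy - test_accuracy
= 92 - 79
= 13%
This gap suggests the model is overfitting.

13


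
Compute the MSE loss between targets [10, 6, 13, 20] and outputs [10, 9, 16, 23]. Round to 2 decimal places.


Differences: [0, -3, -3, -3]
Squared errors: [0, 9, 9, 9]
Sum of squared errors = 27
MSE = 27 / 4 = 6.75

6.75


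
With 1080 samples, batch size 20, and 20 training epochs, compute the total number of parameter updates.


Iterations per epoch = 1080 / 20 = 54
Total updates = iterations_per_epoch * epochs
= 54 * 20
= 1080

1080


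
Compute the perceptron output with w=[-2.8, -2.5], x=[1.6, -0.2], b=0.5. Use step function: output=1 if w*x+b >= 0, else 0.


z = w . x + b
= -2.8*1.6 + -2.5*-0.2 + 0.5
= -4.48 + 0.5 + 0.5
= -3.98 + 0.5
= -3.48
Since z = -3.48 < 0, output = 0

0


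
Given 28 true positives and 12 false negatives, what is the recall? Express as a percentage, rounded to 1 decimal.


Recall = TP / (TP + FN) * 100
= 28 / (28 + 12)
= 28 / 40
= 0.7
= 70.0%

70.0


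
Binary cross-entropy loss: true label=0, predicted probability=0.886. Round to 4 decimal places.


For y=0: Loss = -log(1-p)
= -log(1 - 0.886)
= -log(0.114)
= -(-2.1716)
= 2.1716

2.1716


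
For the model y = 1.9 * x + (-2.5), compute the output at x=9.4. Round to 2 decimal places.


y = 1.9 * 9.4 + (-2.5)
= 17.86 + (-2.5)
= 15.36

15.36


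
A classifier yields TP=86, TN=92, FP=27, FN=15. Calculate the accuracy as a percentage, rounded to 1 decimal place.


Accuracy = (TP + TN) / (TP + TN + FP + FN) * 100
= (86 + 92) / (86 + 92 + 27 + 15)
= 178 / 220
= 0.8091
= 80.9%

80.9


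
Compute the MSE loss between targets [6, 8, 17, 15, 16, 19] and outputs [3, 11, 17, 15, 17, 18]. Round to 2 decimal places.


Differences: [3, -3, 0, 0, -1, 1]
Squared errors: [9, 9, 0, 0, 1, 1]
Sum of squared errors = 20
MSE = 20 / 6 = 3.33

3.33


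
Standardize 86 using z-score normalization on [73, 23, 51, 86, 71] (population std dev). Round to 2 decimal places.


Mean = (73 + 23 + 51 + 86 + 71) / 5 = 60.8
Variance = sum((x_i - mean)^2) / n = 482.56
Std = sqrt(482.56) = 21.9672
Z = (x - mean) / std
= (86 - 60.8) / 21.9672
= 25.2 / 21.9672
= 1.15

1.15


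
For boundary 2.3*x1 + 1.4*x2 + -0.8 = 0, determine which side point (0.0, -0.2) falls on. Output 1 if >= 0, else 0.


Compute 2.3 * 0.0 + 1.4 * -0.2 + -0.8
= 0.0 + -0.28 + -0.8
= -1.08
Since -1.08 < 0, the point is on the negative side.

0


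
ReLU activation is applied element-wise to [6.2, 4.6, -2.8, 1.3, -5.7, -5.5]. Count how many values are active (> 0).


ReLU(x) = max(0, x) for each element:
ReLU(6.2) = 6.2
ReLU(4.6) = 4.6
ReLU(-2.8) = 0
ReLU(1.3) = 1.3
ReLU(-5.7) = 0
ReLU(-5.5) = 0
Active neurons (>0): 3

3


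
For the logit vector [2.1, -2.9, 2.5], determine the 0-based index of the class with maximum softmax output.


Softmax is a monotonic transformation, so it preserves the argmax.
We need to find the index of the maximum logit.
Index 0: 2.1
Index 1: -2.9
Index 2: 2.5
Maximum logit = 2.5 at index 2

2


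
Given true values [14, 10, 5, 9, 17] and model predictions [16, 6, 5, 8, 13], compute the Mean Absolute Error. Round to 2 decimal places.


Absolute errors: [2, 4, 0, 1, 4]
Sum of absolute errors = 11
MAE = 11 / 5 = 2.20

2.20


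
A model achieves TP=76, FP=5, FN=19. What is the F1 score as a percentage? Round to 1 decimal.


Precision = TP / (TP + FP) = 76 / 81 = 0.9383
Recall = TP / (TP + FN) = 76 / 95 = 0.8
F1 = 2 * P * R / (P + R)
= 2 * 0.9383 * 0.8 / (0.9383 + 0.8)
= 1.5012 / 1.7383
= 0.8636
As percentage: 86.4%

86.4


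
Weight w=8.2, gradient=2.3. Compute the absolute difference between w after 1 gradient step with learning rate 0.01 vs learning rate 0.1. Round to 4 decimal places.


With lr=0.01: w_new = 8.2 - 0.01 * 2.3 = 8.177
With lr=0.1: w_new = 8.2 - 0.1 * 2.3 = 7.97
Absolute difference = |8.177 - 7.97|
= 0.2070

0.2070


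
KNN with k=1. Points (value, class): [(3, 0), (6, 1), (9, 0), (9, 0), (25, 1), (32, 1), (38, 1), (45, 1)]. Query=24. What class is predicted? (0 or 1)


Distances from query 24:
Point 25 (class 1): distance = 1
K=1 nearest neighbors: classes = [1]
Votes for class 1: 1 / 1
Majority vote => class 1

1


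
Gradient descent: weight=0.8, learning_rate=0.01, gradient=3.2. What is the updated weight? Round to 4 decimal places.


w_new = w_old - lr * gradient
= 0.8 - 0.01 * 3.2
= 0.8 - (0.032)
= 0.7680

0.7680


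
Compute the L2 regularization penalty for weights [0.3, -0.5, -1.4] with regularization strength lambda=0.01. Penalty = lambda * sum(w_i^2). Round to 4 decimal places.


Squaring each weight:
0.3^2 = 0.09
(-0.5)^2 = 0.25
(-1.4)^2 = 1.96
Sum of squares = 2.3
Penalty = 0.01 * 2.3 = 0.0230

0.0230


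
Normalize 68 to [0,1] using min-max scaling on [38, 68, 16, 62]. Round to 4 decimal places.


Min = 16, Max = 68
Range = 68 - 16 = 52
Scaled = (x - min) / (max - min)
= (68 - 16) / 52
= 52 / 52
= 1.0000

1.0000


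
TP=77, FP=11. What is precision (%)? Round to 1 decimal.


Precision = TP / (TP + FP) * 100
= 77 / (77 + 11)
= 77 / 88
= 0.875
= 87.5%

87.5


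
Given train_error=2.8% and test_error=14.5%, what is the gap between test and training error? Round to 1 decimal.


Generalization gap = test_error - train_error
= 14.5 - 2.8
= 11.7%
A large gap suggests overfitting.

11.7


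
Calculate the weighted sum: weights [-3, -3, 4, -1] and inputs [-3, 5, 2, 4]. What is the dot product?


Element-wise products:
-3 * -3 = 9
-3 * 5 = -15
4 * 2 = 8
-1 * 4 = -4
Sum = 9 + -15 + 8 + -4
= -2

-2


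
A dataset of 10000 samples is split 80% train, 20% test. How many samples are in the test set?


Train samples = 10000 * 80% = 8000
Test samples = 10000 - 8000
= 2000

2000


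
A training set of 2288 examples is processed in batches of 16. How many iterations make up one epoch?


Iterations per epoch = dataset_size / batch_size
= 2288 / 16
= 143

143


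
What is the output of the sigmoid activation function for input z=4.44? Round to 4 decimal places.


sigmoid(z) = 1 / (1 + exp(-z))
exp(-(4.44)) = exp(-4.44) = 0.0118
1 + 0.0118 = 1.0118
1 / 1.0118 = 0.9883

0.9883


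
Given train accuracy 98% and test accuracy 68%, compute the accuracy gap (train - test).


Gap = train_accuracy - test_accuracy
= 98 - 68
= 30%
This large gap strongly indicates overfitting.

30


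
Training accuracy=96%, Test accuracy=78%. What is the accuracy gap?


Gap = train_accuracy - test_accuracy
= 96 - 78
= 18%
This gap suggests the model is overfitting.

18


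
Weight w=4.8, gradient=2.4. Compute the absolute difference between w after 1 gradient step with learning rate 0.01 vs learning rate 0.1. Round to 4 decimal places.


With lr=0.01: w_new = 4.8 - 0.01 * 2.4 = 4.776
With lr=0.1: w_new = 4.8 - 0.1 * 2.4 = 4.56
Absolute difference = |4.776 - 4.56|
= 0.2160

0.2160


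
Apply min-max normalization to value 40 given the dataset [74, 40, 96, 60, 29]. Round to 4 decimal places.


Min = 29, Max = 96
Range = 96 - 29 = 67
Scaled = (x - min) / (max - min)
= (40 - 29) / 67
= 11 / 67
= 0.1642

0.1642


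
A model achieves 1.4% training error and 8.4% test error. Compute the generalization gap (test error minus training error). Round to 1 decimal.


Generalization gap = test_error - train_error
= 8.4 - 1.4
= 7.0%
A moderate gap.

7.0


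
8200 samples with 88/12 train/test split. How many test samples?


Train samples = 8200 * 88% = 7216
Test samples = 8200 - 7216
= 984

984


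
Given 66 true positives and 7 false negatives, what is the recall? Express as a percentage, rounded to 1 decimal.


Recall = TP / (TP + FN) * 100
= 66 / (66 + 7)
= 66 / 73
= 0.9041
= 90.4%

90.4


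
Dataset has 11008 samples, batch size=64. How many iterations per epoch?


Iterations per epoch = dataset_size / batch_size
= 11008 / 64
= 172

172


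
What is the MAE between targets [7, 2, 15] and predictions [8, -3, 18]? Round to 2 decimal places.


Absolute errors: [1, 5, 3]
Sum of absolute errors = 9
MAE = 9 / 3 = 3.00

3.00


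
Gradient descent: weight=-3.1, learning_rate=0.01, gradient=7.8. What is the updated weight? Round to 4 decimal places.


w_new = w_old - lr * gradient
= -3.1 - 0.01 * 7.8
= -3.1 - (0.078)
= -3.1780

-3.1780


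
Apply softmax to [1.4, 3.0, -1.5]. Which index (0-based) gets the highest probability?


Softmax is a monotonic transformation, so it preserves the argmax.
We need to find the index of the maximum logit.
Index 0: 1.4
Index 1: 3.0
Index 2: -1.5
Maximum logit = 3.0 at index 1

1


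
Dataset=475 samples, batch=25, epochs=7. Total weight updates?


Iterations per epoch = 475 / 25 = 19
Total updates = iterations_per_epoch * epochs
= 19 * 7
= 133

133


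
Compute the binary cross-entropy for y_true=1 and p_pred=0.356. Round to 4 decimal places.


For y=1: Loss = -log(p)
= -log(0.356)
= -(-1.0328)
= 1.0328

1.0328


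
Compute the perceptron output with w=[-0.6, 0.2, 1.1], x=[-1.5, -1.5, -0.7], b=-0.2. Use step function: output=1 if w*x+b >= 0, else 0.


z = w . x + b
= -0.6*-1.5 + 0.2*-1.5 + 1.1*-0.7 + -0.2
= 0.9 + -0.3 + -0.77 + -0.2
= -0.17 + -0.2
= -0.37
Since z = -0.37 < 0, output = 0

0


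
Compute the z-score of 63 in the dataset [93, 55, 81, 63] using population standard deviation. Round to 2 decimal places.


Mean = (93 + 55 + 81 + 63) / 4 = 73.0
Variance = sum((x_i - mean)^2) / n = 222.0
Std = sqrt(222.0) = 14.8997
Z = (x - mean) / std
= (63 - 73.0) / 14.8997
= -10.0 / 14.8997
= -0.67

-0.67


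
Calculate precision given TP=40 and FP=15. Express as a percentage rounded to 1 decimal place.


Precision = TP / (TP + FP) * 100
= 40 / (40 + 15)
= 40 / 55
= 0.7273
= 72.7%

72.7


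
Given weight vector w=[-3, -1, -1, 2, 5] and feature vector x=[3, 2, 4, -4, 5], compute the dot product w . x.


Element-wise products:
-3 * 3 = -9
-1 * 2 = -2
-1 * 4 = -4
2 * -4 = -8
5 * 5 = 25
Sum = -9 + -2 + -4 + -8 + 25
= 2

2


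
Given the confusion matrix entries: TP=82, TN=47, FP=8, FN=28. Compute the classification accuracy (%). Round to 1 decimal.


Accuracy = (TP + TN) / (TP + TN + FP + FN) * 100
= (82 + 47) / (82 + 47 + 8 + 28)
= 129 / 165
= 0.7818
= 78.2%

78.2


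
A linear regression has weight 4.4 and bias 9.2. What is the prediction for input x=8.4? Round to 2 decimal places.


y = 4.4 * 8.4 + (9.2)
= 36.96 + (9.2)
= 46.16

46.16


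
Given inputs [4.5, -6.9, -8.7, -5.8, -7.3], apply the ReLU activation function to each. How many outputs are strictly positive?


ReLU(x) = max(0, x) for each element:
ReLU(4.5) = 4.5
ReLU(-6.9) = 0
ReLU(-8.7) = 0
ReLU(-5.8) = 0
ReLU(-7.3) = 0
Active neurons (>0): 1

1


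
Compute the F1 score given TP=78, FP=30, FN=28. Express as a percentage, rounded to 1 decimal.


Precision = TP / (TP + FP) = 78 / 108 = 0.7222
Recall = TP / (TP + FN) = 78 / 106 = 0.7358
F1 = 2 * P * R / (P + R)
= 2 * 0.7222 * 0.7358 / (0.7222 + 0.7358)
= 1.0629 / 1.4581
= 0.729
As percentage: 72.9%

72.9


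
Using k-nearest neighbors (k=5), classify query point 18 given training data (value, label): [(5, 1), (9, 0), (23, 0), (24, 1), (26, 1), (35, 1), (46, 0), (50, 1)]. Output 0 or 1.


Distances from query 18:
Point 23 (class 0): distance = 5
Point 24 (class 1): distance = 6
Point 26 (class 1): distance = 8
Point 9 (class 0): distance = 9
Point 5 (class 1): distance = 13
K=5 nearest neighbors: classes = [0, 1, 1, 0, 1]
Votes for class 1: 3 / 5
Majority vote => class 1

1


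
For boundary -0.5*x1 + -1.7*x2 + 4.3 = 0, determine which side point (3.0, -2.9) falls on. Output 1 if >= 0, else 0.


Compute -0.5 * 3.0 + -1.7 * -2.9 + 4.3
= -1.5 + 4.93 + 4.3
= 7.73
Since 7.73 >= 0, the point is on the positive side.

1


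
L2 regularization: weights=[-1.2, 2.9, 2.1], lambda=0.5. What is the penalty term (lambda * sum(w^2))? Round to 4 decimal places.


Squaring each weight:
(-1.2)^2 = 1.44
2.9^2 = 8.41
2.1^2 = 4.41
Sum of squares = 14.26
Penalty = 0.5 * 14.26 = 7.1300

7.1300


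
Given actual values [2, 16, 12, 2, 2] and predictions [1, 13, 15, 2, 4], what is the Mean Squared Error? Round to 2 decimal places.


Differences: [1, 3, -3, 0, -2]
Squared errors: [1, 9, 9, 0, 4]
Sum of squared errors = 23
MSE = 23 / 5 = 4.60

4.60


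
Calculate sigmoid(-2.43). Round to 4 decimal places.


sigmoid(z) = 1 / (1 + exp(-z))
exp(-(-2.43)) = exp(2.43) = 11.3589
1 + 11.3589 = 12.3589
1 / 12.3589 = 0.0809

0.0809


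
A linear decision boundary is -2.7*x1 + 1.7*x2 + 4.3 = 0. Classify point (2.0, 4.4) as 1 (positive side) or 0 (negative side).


Compute -2.7 * 2.0 + 1.7 * 4.4 + 4.3
= -5.4 + 7.48 + 4.3
= 6.38
Since 6.38 >= 0, the point is on the positive side.

1


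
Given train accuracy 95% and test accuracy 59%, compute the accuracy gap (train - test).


Gap = train_accuracy - test_accuracy
= 95 - 59
= 36%
This large gap strongly indicates overfitting.

36


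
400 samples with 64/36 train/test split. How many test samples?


Train samples = 400 * 64% = 256
Test samples = 400 - 256
= 144

144


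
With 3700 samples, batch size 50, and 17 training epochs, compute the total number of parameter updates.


Iterations per epoch = 3700 / 50 = 74
Total updates = iterations_per_epoch * epochs
= 74 * 17
= 1258

1258
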